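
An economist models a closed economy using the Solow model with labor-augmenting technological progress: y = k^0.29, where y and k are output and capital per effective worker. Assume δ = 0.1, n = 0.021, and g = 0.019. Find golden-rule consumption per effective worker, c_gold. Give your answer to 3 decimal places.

Capital per effective worker breaks even when investment replaces (n + g + δ)·k; here n + g + δ = 0.14.
Setting f'(k) = n+g+δ gives 0.29·k^(0.29−1) = 0.14, hence k_gold = (0.29/0.14)^(1/0.71) ≈ 2.7890.
y_gold = 2.7890^0.29 ≈ 1.3464.
c_gold = y_gold − (n+g+δ)·k_gold = 1.3464 − 0.14·2.7890 ≈ 0.9560.

c_gold ≈ 0.956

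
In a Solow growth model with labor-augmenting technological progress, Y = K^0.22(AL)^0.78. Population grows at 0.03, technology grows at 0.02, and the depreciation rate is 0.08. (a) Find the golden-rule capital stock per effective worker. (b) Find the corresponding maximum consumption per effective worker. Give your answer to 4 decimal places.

Capital per effective worker breaks even when investment replaces (n + g + δ)·k; here n + g + δ = 0.13.
Maximizing c = f(k) − (n+g+δ)·k gives f'(k) = n+g+δ, i.e. 0.22·k^(0.22−1) = 0.13, so k_gold = (0.22/0.13)^(1/0.78) ≈ 1.9630.
y_gold = 1.9630^0.22 ≈ 1.1600; c_gold = y_gold − 0.13·k_gold ≈ 0.9048.

(a) k_gold ≈ 1.9630; (b) c_gold ≈ 0.9048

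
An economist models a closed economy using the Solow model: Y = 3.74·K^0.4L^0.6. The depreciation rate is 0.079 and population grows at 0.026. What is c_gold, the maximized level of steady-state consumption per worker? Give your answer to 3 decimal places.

c_gold ≈ 13.188

n + δ = 0.026 + 0.079 = 0.105.
Setting f'(k) = n+δ gives 0.4·3.74·k^(0.4−1) = 0.105, hence k_gold = (0.4·3.74/0.105)^(1/0.6) ≈ 83.7344.
y_gold = 3.74·83.7344^0.4 ≈ 21.9803.
c_gold = y_gold − (n+δ)·k_gold = 21.9803 − 0.105·83.7344 ≈ 13.1882.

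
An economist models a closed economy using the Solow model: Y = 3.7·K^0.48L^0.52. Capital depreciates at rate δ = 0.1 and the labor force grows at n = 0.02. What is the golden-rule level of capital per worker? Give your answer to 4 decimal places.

n + δ = 0.02 + 0.1 = 0.12.
Setting f'(k) = n+δ gives 0.48·3.7·k^(0.48−1) = 0.12, hence k_gold = (0.48·3.7/0.12)^(1/0.52) ≈ 178.0341.

k_gold ≈ 178.0341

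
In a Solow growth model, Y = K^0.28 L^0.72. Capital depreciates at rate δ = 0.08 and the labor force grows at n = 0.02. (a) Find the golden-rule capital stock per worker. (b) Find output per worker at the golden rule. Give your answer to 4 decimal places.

The effective depreciation rate is n + δ = 0.02 + 0.08 = 0.1.
At the golden rule the marginal product of capital equals n+δ: 0.28·k^(0.28−1) = 0.1. Solving, k_gold = (0.28/0.1)^(1/0.72) ≈ 4.1788.
y_gold = 4.1788^0.28 ≈ 1.4924.

(a) k_gold ≈ 4.1788; (b) y_gold ≈ 1.4924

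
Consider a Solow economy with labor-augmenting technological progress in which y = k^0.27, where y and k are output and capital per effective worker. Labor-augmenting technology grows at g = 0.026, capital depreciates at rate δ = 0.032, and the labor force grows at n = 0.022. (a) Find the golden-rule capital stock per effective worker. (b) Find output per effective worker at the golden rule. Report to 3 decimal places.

Break-even investment rate: n + g + δ = 0.022 + 0.026 + 0.032 = 0.08.
Setting f'(k) = n+g+δ gives 0.27·k^(0.27−1) = 0.08, hence k_gold = (0.27/0.08)^(1/0.73) ≈ 5.2925.
y_gold = 5.2925^0.27 ≈ 1.5682.

(a) k_gold ≈ 5.293; (b) y_gold ≈ 1.568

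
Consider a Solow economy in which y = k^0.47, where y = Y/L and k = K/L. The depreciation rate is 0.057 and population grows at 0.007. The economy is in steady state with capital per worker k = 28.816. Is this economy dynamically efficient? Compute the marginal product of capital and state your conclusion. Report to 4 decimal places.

dynamically efficient; MPK ≈ 0.0792

The effective depreciation rate is n + δ = 0.007 + 0.057 = 0.064.
MPK = 0.47·k^(0.47−1) = 0.47·28.816^(-0.53) ≈ 0.0792.
MPK > 0.064, so the economy is dynamically efficient (under-saving).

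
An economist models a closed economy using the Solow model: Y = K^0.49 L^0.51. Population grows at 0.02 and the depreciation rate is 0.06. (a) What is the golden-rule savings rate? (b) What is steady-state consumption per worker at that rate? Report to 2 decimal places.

(a) s_gold = 0.49; (b) c_gold ≈ 2.91

n + δ = 0.02 + 0.06 = 0.08.
For Cobb-Douglas, s_gold equals capital's share: s_gold = 0.49.
Setting f'(k) = n+δ gives 0.49·k^(0.49−1) = 0.08, hence k_gold = (0.49/0.08)^(1/0.51) ≈ 34.9418.
y_gold = 34.9418^0.49 ≈ 5.7048; c_gold = (1−0.49)·y_gold ≈ 2.9094.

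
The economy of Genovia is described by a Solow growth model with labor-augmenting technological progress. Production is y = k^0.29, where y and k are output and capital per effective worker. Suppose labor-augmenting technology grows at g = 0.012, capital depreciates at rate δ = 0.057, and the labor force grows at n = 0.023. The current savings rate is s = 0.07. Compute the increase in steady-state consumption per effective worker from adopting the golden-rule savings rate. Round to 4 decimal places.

n + g + δ = 0.023 + 0.012 + 0.057 = 0.092.
Current steady state (s = 0.07): k* = (0.07/0.092)^(1/0.71) ≈ 0.6805, y* = 0.6805^0.29 ≈ 0.8944, c* = (1−0.07)·0.8944 ≈ 0.8318.
At the golden rule the marginal product of capital equals n+g+δ: 0.29·k^(0.29−1) = 0.092. Solving, k_gold = (0.29/0.092)^(1/0.71) ≈ 5.0381.
y_gold = 5.0381^0.29 ≈ 1.5983, c_gold = y_gold − 0.092·k_gold ≈ 1.1348.
Gain: Δc = 1.1348 − 0.8318 ≈ 0.3030.

Δc ≈ 0.3030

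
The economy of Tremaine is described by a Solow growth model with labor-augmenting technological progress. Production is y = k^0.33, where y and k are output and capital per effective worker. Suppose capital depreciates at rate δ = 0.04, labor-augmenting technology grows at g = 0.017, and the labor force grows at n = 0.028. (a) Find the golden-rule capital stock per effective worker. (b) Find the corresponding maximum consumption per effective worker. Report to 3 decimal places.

Capital per effective worker breaks even when investment replaces (n + g + δ)·k; here n + g + δ = 0.085.
Maximizing c = f(k) − (n+g+δ)·k gives f'(k) = n+g+δ, i.e. 0.33·k^(0.33−1) = 0.085, so k_gold = (0.33/0.085)^(1/0.67) ≈ 7.5726.
y_gold = 7.5726^0.33 ≈ 1.9505; c_gold = y_gold − 0.085·k_gold ≈ 1.3069.

(a) k_gold ≈ 7.573; (b) c_gold ≈ 1.307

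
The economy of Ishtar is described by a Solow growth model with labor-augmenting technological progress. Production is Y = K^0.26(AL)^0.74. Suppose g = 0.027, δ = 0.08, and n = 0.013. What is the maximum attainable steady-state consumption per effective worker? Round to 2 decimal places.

The effective depreciation rate is n + g + δ = 0.013 + 0.027 + 0.08 = 0.12.
Maximizing c = f(k) − (n+g+δ)·k gives f'(k) = n+g+δ, i.e. 0.26·k^(0.26−1) = 0.12, so k_gold = (0.26/0.12)^(1/0.74) ≈ 2.8430.
y_gold = 2.8430^0.26 ≈ 1.3121.
c_gold = y_gold − (n+g+δ)·k_gold = 1.3121 − 0.12·2.8430 ≈ 0.9710.

c_gold ≈ 0.97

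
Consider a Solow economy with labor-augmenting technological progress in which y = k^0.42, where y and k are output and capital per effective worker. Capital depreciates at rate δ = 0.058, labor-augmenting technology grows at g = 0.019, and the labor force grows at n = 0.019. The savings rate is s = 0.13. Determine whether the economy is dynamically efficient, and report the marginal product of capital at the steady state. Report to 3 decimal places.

n + g + δ = 0.019 + 0.019 + 0.058 = 0.096.
Steady-state k*: s·k^0.42 = 0.096·k gives k* = (0.13/0.096)^(1/0.58) ≈ 1.6866.
MPK = 0.42·1.6866^(-0.58) ≈ 0.3102.
MPK > n+g+δ = 0.096, so the economy is dynamically efficient (under-saving).

dynamically efficient; MPK ≈ 0.310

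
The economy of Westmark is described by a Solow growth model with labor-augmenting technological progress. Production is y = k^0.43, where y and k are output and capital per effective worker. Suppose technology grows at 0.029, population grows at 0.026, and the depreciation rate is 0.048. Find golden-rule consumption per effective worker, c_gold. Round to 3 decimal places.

c_gold ≈ 1.675

Break-even investment rate: n + g + δ = 0.026 + 0.029 + 0.048 = 0.103.
At the golden rule the marginal product of capital equals n+g+δ: 0.43·k^(0.43−1) = 0.103. Solving, k_gold = (0.43/0.103)^(1/0.57) ≈ 12.2695.
y_gold = 12.2695^0.43 ≈ 2.9390.
c_gold = y_gold − (n+g+δ)·k_gold = 2.9390 − 0.103·12.2695 ≈ 1.6752.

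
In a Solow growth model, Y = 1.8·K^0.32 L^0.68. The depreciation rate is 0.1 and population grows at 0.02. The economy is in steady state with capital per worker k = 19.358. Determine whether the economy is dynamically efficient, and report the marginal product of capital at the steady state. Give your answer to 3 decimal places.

The effective depreciation rate is n + δ = 0.02 + 0.1 = 0.12.
MPK = 0.32·1.8·k^(0.32−1) = 0.32·1.8·19.358^(-0.68) ≈ 0.0768.
MPK < 0.12, so the economy is dynamically inefficient (over-saving).

dynamically inefficient; MPK ≈ 0.077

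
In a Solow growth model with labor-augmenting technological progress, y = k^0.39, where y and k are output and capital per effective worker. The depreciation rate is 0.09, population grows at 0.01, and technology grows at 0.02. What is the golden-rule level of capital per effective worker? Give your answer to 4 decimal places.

k_gold ≈ 6.9048

The effective depreciation rate is n + g + δ = 0.01 + 0.02 + 0.09 = 0.12.
Maximizing c = f(k) − (n+g+δ)·k gives f'(k) = n+g+δ, i.e. 0.39·k^(0.39−1) = 0.12, so k_gold = (0.39/0.12)^(1/0.61) ≈ 6.9048.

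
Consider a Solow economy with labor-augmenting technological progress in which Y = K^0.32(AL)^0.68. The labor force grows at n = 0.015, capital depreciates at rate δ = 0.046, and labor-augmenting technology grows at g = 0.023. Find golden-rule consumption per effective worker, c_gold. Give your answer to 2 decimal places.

c_gold ≈ 1.28

Break-even investment rate: n + g + δ = 0.015 + 0.023 + 0.046 = 0.084.
Golden rule sets MPK = n+g+δ: 0.32·k^(0.32−1) = 0.084, so k_gold = (0.32/0.084)^(1/0.68) ≈ 7.1486.
y_gold = 7.1486^0.32 ≈ 1.8765.
c_gold = y_gold − (n+g+δ)·k_gold = 1.8765 − 0.084·7.1486 ≈ 1.2760.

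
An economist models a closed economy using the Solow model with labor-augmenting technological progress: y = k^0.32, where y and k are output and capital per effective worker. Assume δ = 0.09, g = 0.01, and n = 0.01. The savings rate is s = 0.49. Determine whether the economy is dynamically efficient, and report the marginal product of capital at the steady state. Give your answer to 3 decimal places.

dynamically inefficient; MPK ≈ 0.072

n + g + δ = 0.01 + 0.01 + 0.09 = 0.11.
Steady-state k*: s·k^0.32 = 0.11·k gives k* = (0.49/0.11)^(1/0.68) ≈ 8.9975.
MPK = 0.32·8.9975^(-0.68) ≈ 0.0718.
MPK < n+g+δ = 0.11, so the economy is dynamically inefficient (over-saving).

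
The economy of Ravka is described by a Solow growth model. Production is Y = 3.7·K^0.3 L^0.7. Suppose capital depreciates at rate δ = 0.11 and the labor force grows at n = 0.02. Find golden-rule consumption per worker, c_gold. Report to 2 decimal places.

c_gold ≈ 6.49

The effective depreciation rate is n + δ = 0.02 + 0.11 = 0.13.
Setting f'(k) = n+δ gives 0.3·3.7·k^(0.3−1) = 0.13, hence k_gold = (0.3·3.7/0.13)^(1/0.7) ≈ 21.4063.
y_gold = 3.7·21.4063^0.3 ≈ 9.2761.
c_gold = y_gold − (n+δ)·k_gold = 9.2761 − 0.13·21.4063 ≈ 6.4933.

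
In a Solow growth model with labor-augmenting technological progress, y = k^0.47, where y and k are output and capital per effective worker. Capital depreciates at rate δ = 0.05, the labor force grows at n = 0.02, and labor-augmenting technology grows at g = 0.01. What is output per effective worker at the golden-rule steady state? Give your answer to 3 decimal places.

y_gold ≈ 4.808

The effective depreciation rate is n + g + δ = 0.02 + 0.01 + 0.05 = 0.08.
At the golden rule the marginal product of capital equals n+g+δ: 0.47·k^(0.47−1) = 0.08. Solving, k_gold = (0.47/0.08)^(1/0.53) ≈ 28.2461.
Output: y_gold = k_gold^0.47 = 28.2461^0.47 ≈ 4.8078.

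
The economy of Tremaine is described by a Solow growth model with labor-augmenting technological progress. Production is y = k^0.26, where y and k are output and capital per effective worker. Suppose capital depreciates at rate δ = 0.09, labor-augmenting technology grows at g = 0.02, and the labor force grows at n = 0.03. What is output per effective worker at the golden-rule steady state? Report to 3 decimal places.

n + g + δ = 0.03 + 0.02 + 0.09 = 0.14.
Golden rule sets MPK = n+g+δ: 0.26·k^(0.26−1) = 0.14, so k_gold = (0.26/0.14)^(1/0.74) ≈ 2.3084.
Output: y_gold = k_gold^0.26 = 2.3084^0.26 ≈ 1.2430.

y_gold ≈ 1.243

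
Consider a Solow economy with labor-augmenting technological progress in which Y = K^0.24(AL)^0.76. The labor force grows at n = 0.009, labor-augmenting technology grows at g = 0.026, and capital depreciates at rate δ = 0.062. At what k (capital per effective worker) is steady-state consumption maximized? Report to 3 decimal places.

Break-even investment rate: n + g + δ = 0.009 + 0.026 + 0.062 = 0.097.
Maximizing c = f(k) − (n+g+δ)·k gives f'(k) = n+g+δ, i.e. 0.24·k^(0.24−1) = 0.097, so k_gold = (0.24/0.097)^(1/0.76) ≈ 3.2937.

k_gold ≈ 3.294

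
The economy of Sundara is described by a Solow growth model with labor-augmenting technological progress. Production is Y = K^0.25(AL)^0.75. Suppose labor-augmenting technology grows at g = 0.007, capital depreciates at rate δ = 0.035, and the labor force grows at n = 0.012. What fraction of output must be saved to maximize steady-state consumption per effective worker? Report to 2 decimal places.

s_gold = 0.25

Capital per effective worker breaks even when investment replaces (n + g + δ)·k; here n + g + δ = 0.054.
At the golden rule MPK = n+g+δ, and in any Cobb-Douglas steady state s = (n+g+δ)·k/y = MPK·k/y = capital's share 0.25.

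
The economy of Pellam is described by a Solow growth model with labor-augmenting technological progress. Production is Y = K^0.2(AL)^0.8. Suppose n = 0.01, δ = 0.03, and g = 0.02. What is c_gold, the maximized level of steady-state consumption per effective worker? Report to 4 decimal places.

c_gold ≈ 1.0810

Break-even investment rate: n + g + δ = 0.01 + 0.02 + 0.03 = 0.06.
Setting f'(k) = n+g+δ gives 0.2·k^(0.2−1) = 0.06, hence k_gold = (0.2/0.06)^(1/0.8) ≈ 4.5040.
y_gold = 4.5040^0.2 ≈ 1.3512.
c_gold = y_gold − (n+g+δ)·k_gold = 1.3512 − 0.06·4.5040 ≈ 1.0810.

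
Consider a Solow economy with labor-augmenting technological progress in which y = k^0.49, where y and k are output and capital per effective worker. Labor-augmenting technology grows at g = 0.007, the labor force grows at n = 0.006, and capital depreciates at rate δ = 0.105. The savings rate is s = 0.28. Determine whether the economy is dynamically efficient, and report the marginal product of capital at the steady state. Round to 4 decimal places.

dynamically efficient; MPK ≈ 0.2065

Capital per effective worker breaks even when investment replaces (n + g + δ)·k; here n + g + δ = 0.118.
Steady-state k*: s·k^0.49 = 0.118·k gives k* = (0.28/0.118)^(1/0.51) ≈ 5.4430.
MPK = 0.49·5.4430^(-0.51) ≈ 0.2065.
MPK > n+g+δ = 0.118, so the economy is dynamically efficient (under-saving).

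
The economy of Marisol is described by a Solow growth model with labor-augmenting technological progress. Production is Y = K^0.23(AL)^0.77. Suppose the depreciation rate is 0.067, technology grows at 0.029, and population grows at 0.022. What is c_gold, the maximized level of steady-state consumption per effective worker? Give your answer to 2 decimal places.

c_gold ≈ 0.94

Capital per effective worker breaks even when investment replaces (n + g + δ)·k; here n + g + δ = 0.118.
Golden rule sets MPK = n+g+δ: 0.23·k^(0.23−1) = 0.118, so k_gold = (0.23/0.118)^(1/0.77) ≈ 2.3792.
y_gold = 2.3792^0.23 ≈ 1.2206.
c_gold = y_gold − (n+g+δ)·k_gold = 1.2206 − 0.118·2.3792 ≈ 0.9399.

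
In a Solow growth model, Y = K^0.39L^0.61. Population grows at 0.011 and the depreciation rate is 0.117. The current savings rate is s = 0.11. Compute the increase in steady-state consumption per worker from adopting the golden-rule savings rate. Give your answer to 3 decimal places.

Δc ≈ 0.436

Capital per worker breaks even when investment replaces (n + δ)·k; here n + δ = 0.128.
Current steady state (s = 0.11): k* = (0.11/0.128)^(1/0.61) ≈ 0.7800, y* = 0.7800^0.39 ≈ 0.9077, c* = (1−0.11)·0.9077 ≈ 0.8078.
Setting f'(k) = n+δ gives 0.39·k^(0.39−1) = 0.128, hence k_gold = (0.39/0.128)^(1/0.61) ≈ 6.2116.
y_gold = 6.2116^0.39 ≈ 2.0387, c_gold = y_gold − 0.128·k_gold ≈ 1.2436.
Gain: Δc = 1.2436 − 0.8078 ≈ 0.4358.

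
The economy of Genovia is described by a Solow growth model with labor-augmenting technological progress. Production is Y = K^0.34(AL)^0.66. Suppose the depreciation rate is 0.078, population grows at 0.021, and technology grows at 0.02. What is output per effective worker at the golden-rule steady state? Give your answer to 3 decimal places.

y_gold ≈ 1.717

Break-even investment rate: n + g + δ = 0.021 + 0.02 + 0.078 = 0.119.
At the golden rule the marginal product of capital equals n+g+δ: 0.34·k^(0.34−1) = 0.119. Solving, k_gold = (0.34/0.119)^(1/0.66) ≈ 4.9069.
Output: y_gold = k_gold^0.34 = 4.9069^0.34 ≈ 1.7174.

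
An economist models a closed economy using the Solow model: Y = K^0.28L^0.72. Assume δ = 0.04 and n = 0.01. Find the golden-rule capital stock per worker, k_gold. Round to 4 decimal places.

k_gold ≈ 10.9433

Capital per worker breaks even when investment replaces (n + δ)·k; here n + δ = 0.05.
Setting f'(k) = n+δ gives 0.28·k^(0.28−1) = 0.05, hence k_gold = (0.28/0.05)^(1/0.72) ≈ 10.9433.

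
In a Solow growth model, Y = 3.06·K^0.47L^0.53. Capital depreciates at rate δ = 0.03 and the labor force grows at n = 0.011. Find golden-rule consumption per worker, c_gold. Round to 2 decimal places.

c_gold ≈ 38.03

The effective depreciation rate is n + δ = 0.011 + 0.03 = 0.041.
Golden rule sets MPK = n+δ: 0.47·3.06·k^(0.47−1) = 0.041, so k_gold = (0.47·3.06/0.041)^(1/0.53) ≈ 822.5479.
y_gold = 3.06·822.5479^0.47 ≈ 71.7542.
c_gold = y_gold − (n+δ)·k_gold = 71.7542 − 0.041·822.5479 ≈ 38.0297.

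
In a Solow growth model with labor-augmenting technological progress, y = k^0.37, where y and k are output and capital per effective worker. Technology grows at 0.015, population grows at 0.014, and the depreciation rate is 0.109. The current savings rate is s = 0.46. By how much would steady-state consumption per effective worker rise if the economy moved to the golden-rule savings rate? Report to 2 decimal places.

Δc ≈ 0.03

n + g + δ = 0.014 + 0.015 + 0.109 = 0.138.
Current steady state (s = 0.46): k* = (0.46/0.138)^(1/0.63) ≈ 6.7603, y* = 6.7603^0.37 ≈ 2.0281, c* = (1−0.46)·2.0281 ≈ 1.0952.
Golden rule sets MPK = n+g+δ: 0.37·k^(0.37−1) = 0.138, so k_gold = (0.37/0.138)^(1/0.63) ≈ 4.7849.
y_gold = 4.7849^0.37 ≈ 1.7847, c_gold = y_gold − 0.138·k_gold ≈ 1.1243.
Gain: Δc = 1.1243 − 1.0952 ≈ 0.0292.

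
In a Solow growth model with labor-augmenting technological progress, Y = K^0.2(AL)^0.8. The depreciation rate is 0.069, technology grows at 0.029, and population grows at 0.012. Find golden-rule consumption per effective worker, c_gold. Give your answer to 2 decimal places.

The effective depreciation rate is n + g + δ = 0.012 + 0.029 + 0.069 = 0.11.
Setting f'(k) = n+g+δ gives 0.2·k^(0.2−1) = 0.11, hence k_gold = (0.2/0.11)^(1/0.8) ≈ 2.1113.
y_gold = 2.1113^0.2 ≈ 1.1612.
c_gold = y_gold − (n+g+δ)·k_gold = 1.1612 − 0.11·2.1113 ≈ 0.9290.

c_gold ≈ 0.93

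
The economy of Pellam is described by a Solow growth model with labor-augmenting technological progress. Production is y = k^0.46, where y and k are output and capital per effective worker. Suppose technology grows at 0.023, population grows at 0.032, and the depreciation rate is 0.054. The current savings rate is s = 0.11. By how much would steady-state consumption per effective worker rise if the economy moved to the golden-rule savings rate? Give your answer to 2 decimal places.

The effective depreciation rate is n + g + δ = 0.032 + 0.023 + 0.054 = 0.109.
Current steady state (s = 0.11): k* = (0.11/0.109)^(1/0.54) ≈ 1.0171, y* = 1.0171^0.46 ≈ 1.0078, c* = (1−0.11)·1.0078 ≈ 0.8970.
Setting f'(k) = n+g+δ gives 0.46·k^(0.46−1) = 0.109, hence k_gold = (0.46/0.109)^(1/0.54) ≈ 14.3887.
y_gold = 14.3887^0.46 ≈ 3.4095, c_gold = y_gold − 0.109·k_gold ≈ 1.8411.
Gain: Δc = 1.8411 − 0.8970 ≈ 0.9442.

Δc ≈ 0.94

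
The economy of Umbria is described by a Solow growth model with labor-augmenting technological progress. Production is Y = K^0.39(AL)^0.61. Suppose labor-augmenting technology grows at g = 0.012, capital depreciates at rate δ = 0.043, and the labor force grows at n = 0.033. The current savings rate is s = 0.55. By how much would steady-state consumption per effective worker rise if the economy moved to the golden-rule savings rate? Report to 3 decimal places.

Capital per effective worker breaks even when investment replaces (n + g + δ)·k; here n + g + δ = 0.088.
Current steady state (s = 0.55): k* = (0.55/0.088)^(1/0.61) ≈ 20.1707, y* = 20.1707^0.39 ≈ 3.2273, c* = (1−0.55)·3.2273 ≈ 1.4523.
Maximizing c = f(k) − (n+g+δ)·k gives f'(k) = n+g+δ, i.e. 0.39·k^(0.39−1) = 0.088, so k_gold = (0.39/0.088)^(1/0.61) ≈ 11.4808.
y_gold = 11.4808^0.39 ≈ 2.5905, c_gold = y_gold − 0.088·k_gold ≈ 1.5802.
Gain: Δc = 1.5802 − 1.4523 ≈ 0.1279.

Δc ≈ 0.128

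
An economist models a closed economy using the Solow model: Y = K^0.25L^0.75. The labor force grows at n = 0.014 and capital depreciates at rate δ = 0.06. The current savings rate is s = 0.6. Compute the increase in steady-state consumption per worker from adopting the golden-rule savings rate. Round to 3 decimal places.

The effective depreciation rate is n + δ = 0.014 + 0.06 = 0.074.
Current steady state (s = 0.6): k* = (0.6/0.074)^(1/0.75) ≈ 16.2889, y* = 16.2889^0.25 ≈ 2.0090, c* = (1−0.6)·2.0090 ≈ 0.8036.
Golden rule sets MPK = n+δ: 0.25·k^(0.25−1) = 0.074, so k_gold = (0.25/0.074)^(1/0.75) ≈ 5.0693.
y_gold = 5.0693^0.25 ≈ 1.5005, c_gold = y_gold − 0.074·k_gold ≈ 1.1254.
Gain: Δc = 1.1254 − 0.8036 ≈ 0.3218.

Δc ≈ 0.322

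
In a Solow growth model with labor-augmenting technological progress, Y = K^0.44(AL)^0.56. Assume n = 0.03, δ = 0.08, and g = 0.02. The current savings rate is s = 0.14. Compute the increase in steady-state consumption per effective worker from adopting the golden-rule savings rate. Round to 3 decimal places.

Break-even investment rate: n + g + δ = 0.03 + 0.02 + 0.08 = 0.13.
Current steady state (s = 0.14): k* = (0.14/0.13)^(1/0.56) ≈ 1.1415, y* = 1.1415^0.44 ≈ 1.0600, c* = (1−0.14)·1.0600 ≈ 0.9116.
At the golden rule the marginal product of capital equals n+g+δ: 0.44·k^(0.44−1) = 0.13. Solving, k_gold = (0.44/0.13)^(1/0.56) ≈ 8.8217.
y_gold = 8.8217^0.44 ≈ 2.6064, c_gold = y_gold − 0.13·k_gold ≈ 1.4596.
Gain: Δc = 1.4596 − 0.9116 ≈ 0.5480.

Δc ≈ 0.548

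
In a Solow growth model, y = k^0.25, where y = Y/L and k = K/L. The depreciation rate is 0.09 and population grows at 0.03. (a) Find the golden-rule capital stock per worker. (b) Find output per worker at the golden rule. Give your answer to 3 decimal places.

The effective depreciation rate is n + δ = 0.03 + 0.09 = 0.12.
Golden rule sets MPK = n+δ: 0.25·k^(0.25−1) = 0.12, so k_gold = (0.25/0.12)^(1/0.75) ≈ 2.6608.
y_gold = 2.6608^0.25 ≈ 1.2772.

(a) k_gold ≈ 2.661; (b) y_gold ≈ 1.277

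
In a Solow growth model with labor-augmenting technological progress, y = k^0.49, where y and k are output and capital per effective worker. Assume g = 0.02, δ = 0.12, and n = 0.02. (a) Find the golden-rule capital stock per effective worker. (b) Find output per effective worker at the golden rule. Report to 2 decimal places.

(a) k_gold ≈ 8.98; (b) y_gold ≈ 2.93

Break-even investment rate: n + g + δ = 0.02 + 0.02 + 0.12 = 0.16.
At the golden rule the marginal product of capital equals n+g+δ: 0.49·k^(0.49−1) = 0.16. Solving, k_gold = (0.49/0.16)^(1/0.51) ≈ 8.9762.
y_gold = 8.9762^0.49 ≈ 2.9310.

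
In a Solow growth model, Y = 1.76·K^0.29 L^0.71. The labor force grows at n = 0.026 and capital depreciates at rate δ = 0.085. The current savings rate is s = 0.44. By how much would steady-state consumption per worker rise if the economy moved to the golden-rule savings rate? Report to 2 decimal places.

Break-even investment rate: n + δ = 0.026 + 0.085 = 0.111.
Current steady state (s = 0.44): k* = (0.44·1.76/0.111)^(1/0.71) ≈ 15.4251, y* = 1.76·15.4251^0.29 ≈ 3.8913, c* = (1−0.44)·3.8913 ≈ 2.1791.
Golden rule sets MPK = n+δ: 0.29·1.76·k^(0.29−1) = 0.111, so k_gold = (0.29·1.76/0.111)^(1/0.71) ≈ 8.5748.
y_gold = 1.76·8.5748^0.29 ≈ 3.2821, c_gold = y_gold − 0.111·k_gold ≈ 2.3303.
Gain: Δc = 2.3303 − 2.1791 ≈ 0.1511.

Δc ≈ 0.15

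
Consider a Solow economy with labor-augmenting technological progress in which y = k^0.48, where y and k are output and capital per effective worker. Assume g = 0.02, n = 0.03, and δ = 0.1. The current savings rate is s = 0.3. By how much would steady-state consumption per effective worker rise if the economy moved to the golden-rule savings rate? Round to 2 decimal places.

Δc ≈ 0.19

Break-even investment rate: n + g + δ = 0.03 + 0.02 + 0.1 = 0.15.
Current steady state (s = 0.3): k* = (0.3/0.15)^(1/0.52) ≈ 3.7923, y* = 3.7923^0.48 ≈ 1.8962, c* = (1−0.3)·1.8962 ≈ 1.3273.
At the golden rule the marginal product of capital equals n+g+δ: 0.48·k^(0.48−1) = 0.15. Solving, k_gold = (0.48/0.15)^(1/0.52) ≈ 9.3636.
y_gold = 9.3636^0.48 ≈ 2.9261, c_gold = y_gold − 0.15·k_gold ≈ 1.5216.
Gain: Δc = 1.5216 − 1.3273 ≈ 0.1943.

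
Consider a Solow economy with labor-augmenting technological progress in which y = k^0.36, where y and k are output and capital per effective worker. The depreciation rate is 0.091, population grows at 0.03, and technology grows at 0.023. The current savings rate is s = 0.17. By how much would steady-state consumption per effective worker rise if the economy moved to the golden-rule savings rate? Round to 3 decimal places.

Break-even investment rate: n + g + δ = 0.03 + 0.023 + 0.091 = 0.144.
Current steady state (s = 0.17): k* = (0.17/0.144)^(1/0.64) ≈ 1.2961, y* = 1.2961^0.36 ≈ 1.0979, c* = (1−0.17)·1.0979 ≈ 0.9112.
At the golden rule the marginal product of capital equals n+g+δ: 0.36·k^(0.36−1) = 0.144. Solving, k_gold = (0.36/0.144)^(1/0.64) ≈ 4.1858.
y_gold = 4.1858^0.36 ≈ 1.6743, c_gold = y_gold − 0.144·k_gold ≈ 1.0716.
Gain: Δc = 1.0716 − 0.9112 ≈ 0.1603.

Δc ≈ 0.160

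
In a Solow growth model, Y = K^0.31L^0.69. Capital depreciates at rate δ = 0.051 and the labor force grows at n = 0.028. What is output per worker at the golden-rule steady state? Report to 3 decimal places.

The effective depreciation rate is n + δ = 0.028 + 0.051 = 0.079.
Setting f'(k) = n+δ gives 0.31·k^(0.31−1) = 0.079, hence k_gold = (0.31/0.079)^(1/0.69) ≈ 7.2525.
Output: y_gold = k_gold^0.31 = 7.2525^0.31 ≈ 1.8482.

y_gold ≈ 1.848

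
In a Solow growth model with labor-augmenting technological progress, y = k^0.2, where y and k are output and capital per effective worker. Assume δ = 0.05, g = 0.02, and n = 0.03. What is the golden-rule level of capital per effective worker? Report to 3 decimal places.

k_gold ≈ 2.378

Capital per effective worker breaks even when investment replaces (n + g + δ)·k; here n + g + δ = 0.1.
Maximizing c = f(k) − (n+g+δ)·k gives f'(k) = n+g+δ, i.e. 0.2·k^(0.2−1) = 0.1, so k_gold = (0.2/0.1)^(1/0.8) ≈ 2.3784.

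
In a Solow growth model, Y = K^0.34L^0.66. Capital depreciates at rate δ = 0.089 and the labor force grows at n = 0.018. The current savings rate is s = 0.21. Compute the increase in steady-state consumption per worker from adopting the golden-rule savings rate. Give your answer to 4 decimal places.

Break-even investment rate: n + δ = 0.018 + 0.089 = 0.107.
Current steady state (s = 0.21): k* = (0.21/0.107)^(1/0.66) ≈ 2.7777, y* = 2.7777^0.34 ≈ 1.4153, c* = (1−0.21)·1.4153 ≈ 1.1181.
Maximizing c = f(k) − (n+δ)·k gives f'(k) = n+δ, i.e. 0.34·k^(0.34−1) = 0.107, so k_gold = (0.34/0.107)^(1/0.66) ≈ 5.7643.
y_gold = 5.7643^0.34 ≈ 1.8141, c_gold = y_gold − 0.107·k_gold ≈ 1.1973.
Gain: Δc = 1.1973 − 1.1181 ≈ 0.0792.

Δc ≈ 0.0792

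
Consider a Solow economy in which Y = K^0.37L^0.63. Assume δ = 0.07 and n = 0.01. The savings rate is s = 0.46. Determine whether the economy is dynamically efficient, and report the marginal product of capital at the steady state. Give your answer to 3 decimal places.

dynamically inefficient; MPK ≈ 0.064

The effective depreciation rate is n + δ = 0.01 + 0.07 = 0.08.
Steady-state k*: s·k^0.37 = 0.08·k gives k* = (0.46/0.08)^(1/0.63) ≈ 16.0628.
MPK = 0.37·16.0628^(-0.63) ≈ 0.0643.
MPK < n+δ = 0.08, so the economy is dynamically inefficient (over-saving).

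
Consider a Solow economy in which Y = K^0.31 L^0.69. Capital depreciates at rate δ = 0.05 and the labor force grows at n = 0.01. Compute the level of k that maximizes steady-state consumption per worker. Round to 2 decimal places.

n + δ = 0.01 + 0.05 = 0.06.
At the golden rule the marginal product of capital equals n+δ: 0.31·k^(0.31−1) = 0.06. Solving, k_gold = (0.31/0.06)^(1/0.69) ≈ 10.8053.

k_gold ≈ 10.81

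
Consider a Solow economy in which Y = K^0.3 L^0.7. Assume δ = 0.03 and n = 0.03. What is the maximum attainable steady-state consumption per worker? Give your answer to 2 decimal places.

The effective depreciation rate is n + δ = 0.03 + 0.03 = 0.06.
Setting f'(k) = n+δ gives 0.3·k^(0.3−1) = 0.06, hence k_gold = (0.3/0.06)^(1/0.7) ≈ 9.9662.
y_gold = 9.9662^0.3 ≈ 1.9932.
c_gold = y_gold − (n+δ)·k_gold = 1.9932 − 0.06·9.9662 ≈ 1.3953.

c_gold ≈ 1.40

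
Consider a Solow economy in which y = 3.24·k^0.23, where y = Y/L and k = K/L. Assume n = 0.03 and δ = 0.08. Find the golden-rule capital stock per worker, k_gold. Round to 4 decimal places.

n + δ = 0.03 + 0.08 = 0.11.
Setting f'(k) = n+δ gives 0.23·3.24·k^(0.23−1) = 0.11, hence k_gold = (0.23·3.24/0.11)^(1/0.77) ≈ 11.9968.

k_gold ≈ 11.9968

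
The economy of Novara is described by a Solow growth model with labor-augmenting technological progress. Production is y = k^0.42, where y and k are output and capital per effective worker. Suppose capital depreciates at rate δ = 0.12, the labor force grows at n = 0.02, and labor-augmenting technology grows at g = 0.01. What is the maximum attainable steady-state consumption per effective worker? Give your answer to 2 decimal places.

c_gold ≈ 1.22

The effective depreciation rate is n + g + δ = 0.02 + 0.01 + 0.12 = 0.15.
At the golden rule the marginal product of capital equals n+g+δ: 0.42·k^(0.42−1) = 0.15. Solving, k_gold = (0.42/0.15)^(1/0.58) ≈ 5.9015.
y_gold = 5.9015^0.42 ≈ 2.1077.
c_gold = y_gold − (n+g+δ)·k_gold = 2.1077 − 0.15·5.9015 ≈ 1.2225.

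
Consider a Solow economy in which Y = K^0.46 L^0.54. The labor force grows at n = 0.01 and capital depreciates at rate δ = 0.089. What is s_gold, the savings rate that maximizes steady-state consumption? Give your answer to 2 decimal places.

s_gold = 0.46

The effective depreciation rate is n + δ = 0.01 + 0.089 = 0.099.
At the golden rule MPK = n+δ, and in any Cobb-Douglas steady state s = (n+δ)·k/y = MPK·k/y = capital's share 0.46.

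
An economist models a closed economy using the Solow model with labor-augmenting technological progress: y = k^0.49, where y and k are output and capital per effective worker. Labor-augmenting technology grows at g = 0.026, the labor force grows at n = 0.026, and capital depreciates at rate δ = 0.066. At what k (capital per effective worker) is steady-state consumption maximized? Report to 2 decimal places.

Break-even investment rate: n + g + δ = 0.026 + 0.026 + 0.066 = 0.118.
Setting f'(k) = n+g+δ gives 0.49·k^(0.49−1) = 0.118, hence k_gold = (0.49/0.118)^(1/0.51) ≈ 16.3072.

k_gold ≈ 16.31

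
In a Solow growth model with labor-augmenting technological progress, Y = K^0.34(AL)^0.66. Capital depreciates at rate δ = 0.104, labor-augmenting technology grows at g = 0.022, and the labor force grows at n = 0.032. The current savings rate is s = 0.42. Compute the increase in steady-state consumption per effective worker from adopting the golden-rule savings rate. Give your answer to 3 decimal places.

n + g + δ = 0.032 + 0.022 + 0.104 = 0.158.
Current steady state (s = 0.42): k* = (0.42/0.158)^(1/0.66) ≈ 4.3987, y* = 4.3987^0.34 ≈ 1.6547, c* = (1−0.42)·1.6547 ≈ 0.9597.
Maximizing c = f(k) − (n+g+δ)·k gives f'(k) = n+g+δ, i.e. 0.34·k^(0.34−1) = 0.158, so k_gold = (0.34/0.158)^(1/0.66) ≈ 3.1936.
y_gold = 3.1936^0.34 ≈ 1.4841, c_gold = y_gold − 0.158·k_gold ≈ 0.9795.
Gain: Δc = 0.9795 − 0.9597 ≈ 0.0197.

Δc ≈ 0.020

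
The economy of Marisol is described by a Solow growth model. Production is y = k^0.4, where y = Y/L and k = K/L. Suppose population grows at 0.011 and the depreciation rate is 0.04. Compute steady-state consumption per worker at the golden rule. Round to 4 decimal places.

c_gold ≈ 2.3685

Break-even investment rate: n + δ = 0.011 + 0.04 = 0.051.
Maximizing c = f(k) − (n+δ)·k gives f'(k) = n+δ, i.e. 0.4·k^(0.4−1) = 0.051, so k_gold = (0.4/0.051)^(1/0.6) ≈ 30.9611.
y_gold = 30.9611^0.4 ≈ 3.9475.
c_gold = y_gold − (n+δ)·k_gold = 3.9475 − 0.051·30.9611 ≈ 2.3685.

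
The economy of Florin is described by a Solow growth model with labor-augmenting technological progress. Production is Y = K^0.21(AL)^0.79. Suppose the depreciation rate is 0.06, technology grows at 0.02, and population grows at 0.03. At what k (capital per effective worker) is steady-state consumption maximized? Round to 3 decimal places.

The effective depreciation rate is n + g + δ = 0.03 + 0.02 + 0.06 = 0.11.
Golden rule sets MPK = n+g+δ: 0.21·k^(0.21−1) = 0.11, so k_gold = (0.21/0.11)^(1/0.79) ≈ 2.2671.

k_gold ≈ 2.267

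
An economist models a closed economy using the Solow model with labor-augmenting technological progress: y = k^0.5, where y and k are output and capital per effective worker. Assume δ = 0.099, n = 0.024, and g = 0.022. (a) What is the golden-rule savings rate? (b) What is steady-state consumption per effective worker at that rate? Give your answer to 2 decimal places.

(a) s_gold = 0.50; (b) c_gold ≈ 1.72

n + g + δ = 0.024 + 0.022 + 0.099 = 0.145.
For Cobb-Douglas, s_gold equals capital's share: s_gold = 0.5.
Maximizing c = f(k) − (n+g+δ)·k gives f'(k) = n+g+δ, i.e. 0.5·k^(0.5−1) = 0.145, so k_gold = (0.5/0.145)^(1/0.5) ≈ 11.8906.
y_gold = 11.8906^0.5 ≈ 3.4483; c_gold = (1−0.5)·y_gold ≈ 1.7241.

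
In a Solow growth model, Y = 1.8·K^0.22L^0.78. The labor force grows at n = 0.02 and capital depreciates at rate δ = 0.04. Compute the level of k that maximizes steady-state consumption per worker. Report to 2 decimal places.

Capital per worker breaks even when investment replaces (n + δ)·k; here n + δ = 0.06.
Golden rule sets MPK = n+δ: 0.22·1.8·k^(0.22−1) = 0.06, so k_gold = (0.22·1.8/0.06)^(1/0.78) ≈ 11.2382.

k_gold ≈ 11.24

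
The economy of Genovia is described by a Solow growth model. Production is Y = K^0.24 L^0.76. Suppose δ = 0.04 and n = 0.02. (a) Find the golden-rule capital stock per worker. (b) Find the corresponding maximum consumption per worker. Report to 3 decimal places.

n + δ = 0.02 + 0.04 = 0.06.
Golden rule sets MPK = n+δ: 0.24·k^(0.24−1) = 0.06, so k_gold = (0.24/0.06)^(1/0.76) ≈ 6.1970.
y_gold = 6.1970^0.24 ≈ 1.5493; c_gold = y_gold − 0.06·k_gold ≈ 1.1774.

(a) k_gold ≈ 6.197; (b) c_gold ≈ 1.177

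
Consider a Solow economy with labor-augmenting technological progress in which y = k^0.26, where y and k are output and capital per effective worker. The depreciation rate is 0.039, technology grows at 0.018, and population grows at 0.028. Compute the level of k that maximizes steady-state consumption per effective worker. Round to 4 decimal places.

k_gold ≈ 4.5306

n + g + δ = 0.028 + 0.018 + 0.039 = 0.085.
At the golden rule the marginal product of capital equals n+g+δ: 0.26·k^(0.26−1) = 0.085. Solving, k_gold = (0.26/0.085)^(1/0.74) ≈ 4.5306.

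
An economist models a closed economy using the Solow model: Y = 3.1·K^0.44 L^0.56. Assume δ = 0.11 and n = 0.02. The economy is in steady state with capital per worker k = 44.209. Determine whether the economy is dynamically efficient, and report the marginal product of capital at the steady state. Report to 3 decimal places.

dynamically efficient; MPK ≈ 0.163

Capital per worker breaks even when investment replaces (n + δ)·k; here n + δ = 0.13.
MPK = 0.44·3.1·k^(0.44−1) = 0.44·3.1·44.209^(-0.56) ≈ 0.1634.
MPK > 0.13, so the economy is dynamically efficient (under-saving).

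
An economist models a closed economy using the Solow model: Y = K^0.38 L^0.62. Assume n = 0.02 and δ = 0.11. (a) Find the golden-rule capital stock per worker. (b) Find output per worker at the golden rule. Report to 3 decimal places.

The effective depreciation rate is n + δ = 0.02 + 0.11 = 0.13.
Golden rule sets MPK = n+δ: 0.38·k^(0.38−1) = 0.13, so k_gold = (0.38/0.13)^(1/0.62) ≈ 5.6410.
y_gold = 5.6410^0.38 ≈ 1.9298.

(a) k_gold ≈ 5.641; (b) y_gold ≈ 1.930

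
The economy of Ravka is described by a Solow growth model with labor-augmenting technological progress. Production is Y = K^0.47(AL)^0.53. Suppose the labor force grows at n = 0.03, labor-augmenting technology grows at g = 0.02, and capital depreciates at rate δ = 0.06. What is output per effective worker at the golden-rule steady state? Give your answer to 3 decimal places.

y_gold ≈ 3.625

Capital per effective worker breaks even when investment replaces (n + g + δ)·k; here n + g + δ = 0.11.
At the golden rule the marginal product of capital equals n+g+δ: 0.47·k^(0.47−1) = 0.11. Solving, k_gold = (0.47/0.11)^(1/0.53) ≈ 15.4885.
Output: y_gold = k_gold^0.47 = 15.4885^0.47 ≈ 3.6250.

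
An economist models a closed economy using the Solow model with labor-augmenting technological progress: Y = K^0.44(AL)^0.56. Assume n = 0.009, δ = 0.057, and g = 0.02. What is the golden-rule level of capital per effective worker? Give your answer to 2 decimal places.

Capital per effective worker breaks even when investment replaces (n + g + δ)·k; here n + g + δ = 0.086.
At the golden rule the marginal product of capital equals n+g+δ: 0.44·k^(0.44−1) = 0.086. Solving, k_gold = (0.44/0.086)^(1/0.56) ≈ 18.4497.

k_gold ≈ 18.45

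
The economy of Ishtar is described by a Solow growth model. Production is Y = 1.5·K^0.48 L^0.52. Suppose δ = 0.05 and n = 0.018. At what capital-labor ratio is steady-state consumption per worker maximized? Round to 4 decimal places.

k_gold ≈ 93.5006

Break-even investment rate: n + δ = 0.018 + 0.05 = 0.068.
At the golden rule the marginal product of capital equals n+δ: 0.48·1.5·k^(0.48−1) = 0.068. Solving, k_gold = (0.48·1.5/0.068)^(1/0.52) ≈ 93.5006.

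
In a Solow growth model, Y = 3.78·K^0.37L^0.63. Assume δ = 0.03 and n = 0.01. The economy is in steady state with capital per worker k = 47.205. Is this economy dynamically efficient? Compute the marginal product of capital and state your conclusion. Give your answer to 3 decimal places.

dynamically efficient; MPK ≈ 0.123

Capital per worker breaks even when investment replaces (n + δ)·k; here n + δ = 0.04.
MPK = 0.37·3.78·k^(0.37−1) = 0.37·3.78·47.205^(-0.63) ≈ 0.1233.
MPK > 0.04, so the economy is dynamically efficient (under-saving).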